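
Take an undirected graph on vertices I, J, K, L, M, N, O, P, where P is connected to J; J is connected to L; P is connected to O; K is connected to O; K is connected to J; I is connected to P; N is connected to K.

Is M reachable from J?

Explore from J.
Distance 1: reach K, L, P.
Distance 2: reach I, N, O.
The search is exhausted without reaching M; it lies in a different component.

No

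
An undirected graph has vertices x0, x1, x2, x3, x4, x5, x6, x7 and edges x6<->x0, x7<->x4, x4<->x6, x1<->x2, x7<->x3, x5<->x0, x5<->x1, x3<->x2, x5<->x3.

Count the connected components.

1

From x0: component {x0, x1, x2, x3, x4, x5, x6, x7}.
That's 1 component.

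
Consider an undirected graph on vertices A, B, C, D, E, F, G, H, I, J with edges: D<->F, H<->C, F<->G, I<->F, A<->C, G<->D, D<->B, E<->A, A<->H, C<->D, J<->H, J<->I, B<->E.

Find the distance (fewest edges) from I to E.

4

Distance 0: I.
Distance 1: F, J.
Distance 2: D, G, H.
Distance 3: A, B, C.
Distance 4: E — contains E.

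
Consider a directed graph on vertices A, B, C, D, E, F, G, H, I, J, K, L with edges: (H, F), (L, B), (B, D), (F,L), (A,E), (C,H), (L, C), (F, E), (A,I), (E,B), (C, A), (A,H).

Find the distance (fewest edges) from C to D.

4

Distance 0: C.
Distance 1: A, H.
Distance 2: E, F, I.
Distance 3: B, L.
Distance 4: D — contains D.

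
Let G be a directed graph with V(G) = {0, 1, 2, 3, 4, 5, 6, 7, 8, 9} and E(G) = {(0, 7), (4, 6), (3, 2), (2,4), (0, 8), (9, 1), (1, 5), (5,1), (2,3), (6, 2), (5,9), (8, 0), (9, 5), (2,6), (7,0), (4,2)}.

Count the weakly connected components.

3

From 0: component {0, 7, 8}.
From 1: component {1, 5, 9}.
From 2: component {2, 3, 4, 6}.
That's 3 components.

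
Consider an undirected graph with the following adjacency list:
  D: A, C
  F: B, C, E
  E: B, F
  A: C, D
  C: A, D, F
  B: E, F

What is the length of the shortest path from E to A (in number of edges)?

Distance 0: E.
Distance 1: B, F.
Distance 2: C.
Distance 3: A, D — contains A.

3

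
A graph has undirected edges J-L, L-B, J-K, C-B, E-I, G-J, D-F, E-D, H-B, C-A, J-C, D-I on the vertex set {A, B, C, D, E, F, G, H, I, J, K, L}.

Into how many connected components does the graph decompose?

2

From A: component {A, B, C, G, H, J, K, L}.
From D: component {D, E, F, I}.
That's 2 components.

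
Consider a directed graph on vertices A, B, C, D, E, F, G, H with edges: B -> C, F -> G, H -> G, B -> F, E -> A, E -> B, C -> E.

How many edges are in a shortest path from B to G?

Distance 0: B.
Distance 1: C, F.
Distance 2: E, G — contains G.

2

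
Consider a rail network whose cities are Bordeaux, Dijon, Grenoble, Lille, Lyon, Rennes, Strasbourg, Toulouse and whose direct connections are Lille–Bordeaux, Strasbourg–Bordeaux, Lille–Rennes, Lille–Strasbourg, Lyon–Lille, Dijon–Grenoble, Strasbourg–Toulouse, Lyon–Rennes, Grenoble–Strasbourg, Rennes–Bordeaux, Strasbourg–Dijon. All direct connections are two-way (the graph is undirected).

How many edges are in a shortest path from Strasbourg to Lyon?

2

Distance 0: Strasbourg.
Distance 1: Bordeaux, Dijon, Grenoble, Lille, Toulouse.
Distance 2: Lyon, Rennes — contains Lyon.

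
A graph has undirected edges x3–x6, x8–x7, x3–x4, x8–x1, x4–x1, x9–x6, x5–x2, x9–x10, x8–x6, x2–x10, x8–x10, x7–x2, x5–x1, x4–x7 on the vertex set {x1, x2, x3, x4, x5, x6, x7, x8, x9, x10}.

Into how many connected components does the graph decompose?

From x1: component {x1, x2, x3, x4, x5, x6, x7, x8, x9, x10}.
That's 1 component.

1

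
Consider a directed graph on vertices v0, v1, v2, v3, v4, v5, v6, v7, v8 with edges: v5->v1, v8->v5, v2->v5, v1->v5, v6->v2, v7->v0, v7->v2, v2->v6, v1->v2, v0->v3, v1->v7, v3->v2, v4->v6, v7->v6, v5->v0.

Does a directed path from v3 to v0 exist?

Yes

Explore from v3.
Distance 1: reach v2.
Distance 2: reach v5, v6.
Distance 3: reach v0, v1.
Found v0.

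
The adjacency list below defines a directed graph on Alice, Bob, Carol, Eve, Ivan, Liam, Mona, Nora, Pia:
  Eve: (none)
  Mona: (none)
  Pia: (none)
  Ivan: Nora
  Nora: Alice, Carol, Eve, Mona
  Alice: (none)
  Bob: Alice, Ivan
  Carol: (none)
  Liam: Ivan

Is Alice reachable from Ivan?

Yes

Explore from Ivan.
Distance 1: reach Nora.
Distance 2: reach Alice, Carol, Eve, Mona.
Found Alice.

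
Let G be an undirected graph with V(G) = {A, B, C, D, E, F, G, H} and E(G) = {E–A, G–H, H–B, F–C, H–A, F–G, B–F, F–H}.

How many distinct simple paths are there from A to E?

1

A–E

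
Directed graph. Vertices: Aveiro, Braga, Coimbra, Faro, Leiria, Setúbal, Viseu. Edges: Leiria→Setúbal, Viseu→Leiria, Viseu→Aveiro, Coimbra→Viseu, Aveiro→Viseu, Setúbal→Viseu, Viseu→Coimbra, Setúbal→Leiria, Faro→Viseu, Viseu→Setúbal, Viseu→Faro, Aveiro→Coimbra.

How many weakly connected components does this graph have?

From Aveiro: component {Aveiro, Coimbra, Faro, Leiria, Setúbal, Viseu}.
From Braga: component {Braga}.
That's 2 components.

2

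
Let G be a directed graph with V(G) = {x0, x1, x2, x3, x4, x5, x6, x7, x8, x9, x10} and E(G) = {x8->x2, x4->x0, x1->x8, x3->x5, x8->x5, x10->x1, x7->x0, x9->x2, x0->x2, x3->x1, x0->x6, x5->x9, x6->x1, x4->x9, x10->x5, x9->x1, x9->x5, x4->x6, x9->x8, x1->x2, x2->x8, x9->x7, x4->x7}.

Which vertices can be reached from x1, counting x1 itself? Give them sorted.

x0, x1, x2, x5, x6, x7, x8, x9

Start at x1.
Its neighbours: x2, x8.
Then their neighbours: x5.
Then next layer: x9.
Then next layer: x7.
Then next layer: x0.
Then next layer: x6.
Nothing further is reachable.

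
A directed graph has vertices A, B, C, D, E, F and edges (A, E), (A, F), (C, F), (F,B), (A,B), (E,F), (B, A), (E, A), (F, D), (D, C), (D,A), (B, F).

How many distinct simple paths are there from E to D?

E→A→B→F→D
E→A→F→D
E→F→D

3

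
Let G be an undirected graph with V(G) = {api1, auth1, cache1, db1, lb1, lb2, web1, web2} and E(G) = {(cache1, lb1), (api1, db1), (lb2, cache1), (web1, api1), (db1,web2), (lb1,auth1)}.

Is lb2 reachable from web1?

No

Explore from web1.
Distance 1: reach api1.
Distance 2: reach db1.
Distance 3: reach web2.
The search is exhausted without reaching lb2; it lies in a different component.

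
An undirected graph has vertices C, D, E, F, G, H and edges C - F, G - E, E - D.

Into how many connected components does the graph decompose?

From C: component {C, F}.
From D: component {D, E, G}.
From H: component {H}.
That's 3 components.

3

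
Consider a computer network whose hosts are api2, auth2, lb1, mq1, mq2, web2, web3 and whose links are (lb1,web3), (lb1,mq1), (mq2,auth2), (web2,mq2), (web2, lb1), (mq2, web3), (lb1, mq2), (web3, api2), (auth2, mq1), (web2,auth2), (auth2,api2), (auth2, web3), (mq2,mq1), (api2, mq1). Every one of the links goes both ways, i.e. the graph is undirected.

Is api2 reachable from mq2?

Explore from mq2.
Distance 1: reach auth2, lb1, mq1, web2, web3.
Distance 2: reach api2.
Found api2.

Yes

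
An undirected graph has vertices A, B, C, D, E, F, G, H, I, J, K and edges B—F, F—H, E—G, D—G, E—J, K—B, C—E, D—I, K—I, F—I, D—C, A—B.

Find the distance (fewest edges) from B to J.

6

Distance 0: B.
Distance 1: A, F, K.
Distance 2: H, I.
Distance 3: D.
Distance 4: C, G.
Distance 5: E.
Distance 6: J — contains J.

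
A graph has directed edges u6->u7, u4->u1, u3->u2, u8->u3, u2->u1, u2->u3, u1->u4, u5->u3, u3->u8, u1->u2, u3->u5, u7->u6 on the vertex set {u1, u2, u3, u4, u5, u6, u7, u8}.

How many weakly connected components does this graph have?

2

From u1: component {u1, u2, u3, u4, u5, u8}.
From u6: component {u6, u7}.
That's 2 components.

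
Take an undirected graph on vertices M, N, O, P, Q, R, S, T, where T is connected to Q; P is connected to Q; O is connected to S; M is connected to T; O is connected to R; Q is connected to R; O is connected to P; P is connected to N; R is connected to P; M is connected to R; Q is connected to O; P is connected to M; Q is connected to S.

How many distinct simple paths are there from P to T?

18

P–M–R–O–Q–T
P–M–R–O–S–Q–T
P–M–R–Q–T
P–M–T
P–O–Q–R–M–T
P–O–Q–T
P–O–R–M–T
P–O–R–Q–T
... and 10 more.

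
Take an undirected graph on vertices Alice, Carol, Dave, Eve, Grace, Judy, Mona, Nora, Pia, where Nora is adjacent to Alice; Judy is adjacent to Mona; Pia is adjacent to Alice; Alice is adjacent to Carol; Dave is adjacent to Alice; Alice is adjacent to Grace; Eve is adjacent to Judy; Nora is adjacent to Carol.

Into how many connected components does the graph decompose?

From Alice: component {Alice, Carol, Dave, Grace, Nora, Pia}.
From Eve: component {Eve, Judy, Mona}.
That's 2 components.

2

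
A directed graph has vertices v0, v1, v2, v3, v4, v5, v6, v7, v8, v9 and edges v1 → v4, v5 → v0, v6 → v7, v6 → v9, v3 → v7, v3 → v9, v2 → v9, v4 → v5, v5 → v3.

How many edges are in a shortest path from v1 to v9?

4

Distance 0: v1.
Distance 1: v4.
Distance 2: v5.
Distance 3: v0, v3.
Distance 4: v7, v9 — contains v9.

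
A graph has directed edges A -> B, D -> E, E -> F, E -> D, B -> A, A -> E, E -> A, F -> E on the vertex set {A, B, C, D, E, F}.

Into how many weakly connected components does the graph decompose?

From A: component {A, B, D, E, F}.
From C: component {C}.
That's 2 components.

2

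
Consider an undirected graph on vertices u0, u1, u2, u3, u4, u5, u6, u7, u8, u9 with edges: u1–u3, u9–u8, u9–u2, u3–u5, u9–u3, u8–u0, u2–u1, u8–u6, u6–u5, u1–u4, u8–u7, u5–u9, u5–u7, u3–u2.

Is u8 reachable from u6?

Explore from u6.
Distance 1: reach u5, u8.
Found u8.

Yes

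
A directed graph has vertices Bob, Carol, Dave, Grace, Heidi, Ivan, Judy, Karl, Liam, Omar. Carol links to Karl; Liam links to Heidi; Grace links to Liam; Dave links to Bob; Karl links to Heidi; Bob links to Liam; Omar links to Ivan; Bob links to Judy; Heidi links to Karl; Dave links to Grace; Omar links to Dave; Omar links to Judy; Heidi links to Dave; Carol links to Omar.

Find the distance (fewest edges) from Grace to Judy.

5

Distance 0: Grace.
Distance 1: Liam.
Distance 2: Heidi.
Distance 3: Dave, Karl.
Distance 4: Bob.
Distance 5: Judy — contains Judy.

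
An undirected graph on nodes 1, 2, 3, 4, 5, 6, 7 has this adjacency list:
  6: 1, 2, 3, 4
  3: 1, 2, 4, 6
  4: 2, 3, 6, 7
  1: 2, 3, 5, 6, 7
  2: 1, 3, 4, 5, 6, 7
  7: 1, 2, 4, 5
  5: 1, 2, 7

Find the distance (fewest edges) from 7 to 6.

2

Distance 0: 7.
Distance 1: 1, 2, 4, 5.
Distance 2: 3, 6 — contains 6.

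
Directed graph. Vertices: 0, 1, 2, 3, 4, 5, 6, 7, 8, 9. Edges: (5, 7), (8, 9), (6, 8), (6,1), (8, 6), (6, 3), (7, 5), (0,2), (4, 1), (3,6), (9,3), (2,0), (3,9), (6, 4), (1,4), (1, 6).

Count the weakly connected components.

3

From 0: component {0, 2}.
From 1: component {1, 3, 4, 6, 8, 9}.
From 5: component {5, 7}.
That's 3 components.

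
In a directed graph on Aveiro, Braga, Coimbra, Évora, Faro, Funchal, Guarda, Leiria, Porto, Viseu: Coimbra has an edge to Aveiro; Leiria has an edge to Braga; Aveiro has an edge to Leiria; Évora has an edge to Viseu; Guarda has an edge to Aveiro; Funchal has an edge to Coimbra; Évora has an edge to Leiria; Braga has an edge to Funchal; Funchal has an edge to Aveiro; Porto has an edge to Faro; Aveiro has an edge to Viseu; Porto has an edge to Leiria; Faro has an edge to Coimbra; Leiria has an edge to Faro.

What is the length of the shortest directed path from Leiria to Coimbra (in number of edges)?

Distance 0: Leiria.
Distance 1: Braga, Faro.
Distance 2: Coimbra, Funchal — contains Coimbra.

2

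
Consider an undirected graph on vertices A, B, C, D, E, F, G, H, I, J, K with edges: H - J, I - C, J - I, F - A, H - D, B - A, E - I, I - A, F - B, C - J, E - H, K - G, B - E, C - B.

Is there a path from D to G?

No

Explore from D.
Distance 1: reach H.
Distance 2: reach E, J.
Distance 3: reach B, C, I.
Distance 4: reach A, F.
The search is exhausted without reaching G; it lies in a different component.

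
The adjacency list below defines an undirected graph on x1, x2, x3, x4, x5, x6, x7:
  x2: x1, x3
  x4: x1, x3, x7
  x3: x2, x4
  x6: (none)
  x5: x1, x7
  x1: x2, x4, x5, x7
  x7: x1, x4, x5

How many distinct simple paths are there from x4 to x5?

6

x4–x1–x5
x4–x1–x7–x5
x4–x3–x2–x1–x5
x4–x3–x2–x1–x7–x5
x4–x7–x1–x5
x4–x7–x5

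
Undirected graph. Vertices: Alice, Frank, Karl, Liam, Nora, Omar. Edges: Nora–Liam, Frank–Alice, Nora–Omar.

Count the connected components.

3

From Alice: component {Alice, Frank}.
From Karl: component {Karl}.
From Liam: component {Liam, Nora, Omar}.
That's 3 components.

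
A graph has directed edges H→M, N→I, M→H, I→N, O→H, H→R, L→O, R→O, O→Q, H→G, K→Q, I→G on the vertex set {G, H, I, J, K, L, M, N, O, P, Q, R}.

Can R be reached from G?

G has no outgoing edges, so nothing is reachable from it.

No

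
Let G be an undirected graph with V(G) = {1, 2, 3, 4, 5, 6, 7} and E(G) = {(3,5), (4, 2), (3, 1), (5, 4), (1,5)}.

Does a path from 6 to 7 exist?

6 has no edges, so nothing is reachable from it.

No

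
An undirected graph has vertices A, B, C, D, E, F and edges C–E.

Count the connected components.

5

From A: component {A}.
From B: component {B}.
From C: component {C, E}.
From D: component {D}.
From F: component {F}.
That's 5 components.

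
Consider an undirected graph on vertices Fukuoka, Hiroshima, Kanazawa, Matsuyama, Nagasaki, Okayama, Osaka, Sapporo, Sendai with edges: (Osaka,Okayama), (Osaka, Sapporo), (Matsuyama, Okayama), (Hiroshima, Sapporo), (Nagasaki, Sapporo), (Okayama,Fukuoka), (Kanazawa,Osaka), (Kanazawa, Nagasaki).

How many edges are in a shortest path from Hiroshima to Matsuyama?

Distance 0: Hiroshima.
Distance 1: Sapporo.
Distance 2: Nagasaki, Osaka.
Distance 3: Kanazawa, Okayama.
Distance 4: Fukuoka, Matsuyama — contains Matsuyama.

4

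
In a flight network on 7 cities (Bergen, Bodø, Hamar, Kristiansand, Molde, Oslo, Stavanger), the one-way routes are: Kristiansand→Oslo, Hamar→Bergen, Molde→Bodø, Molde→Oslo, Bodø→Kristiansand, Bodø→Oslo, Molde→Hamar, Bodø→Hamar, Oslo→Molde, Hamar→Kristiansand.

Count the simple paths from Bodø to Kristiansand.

3

Bodø→Hamar→Kristiansand
Bodø→Kristiansand
Bodø→Oslo→Molde→Hamar→Kristiansand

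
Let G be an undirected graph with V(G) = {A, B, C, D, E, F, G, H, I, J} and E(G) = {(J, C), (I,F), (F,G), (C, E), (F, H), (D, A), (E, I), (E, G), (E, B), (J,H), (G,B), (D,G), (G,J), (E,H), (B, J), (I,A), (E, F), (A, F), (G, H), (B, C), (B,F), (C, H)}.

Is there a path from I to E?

Yes

Explore from I.
Distance 1: reach A, E, F.
Found E.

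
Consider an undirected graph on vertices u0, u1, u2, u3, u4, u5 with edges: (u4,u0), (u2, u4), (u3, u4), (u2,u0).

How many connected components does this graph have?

3

From u0: component {u0, u2, u3, u4}.
From u1: component {u1}.
From u5: component {u5}.
That's 3 components.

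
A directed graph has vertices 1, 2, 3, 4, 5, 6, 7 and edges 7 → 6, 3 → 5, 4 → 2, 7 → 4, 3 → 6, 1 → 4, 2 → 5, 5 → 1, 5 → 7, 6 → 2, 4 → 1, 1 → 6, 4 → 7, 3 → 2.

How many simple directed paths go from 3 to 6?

3→2→5→1→4→7→6
3→2→5→1→6
3→2→5→7→4→1→6
3→2→5→7→6
3→5→1→4→7→6
3→5→1→6
3→5→7→4→1→6
3→5→7→6
3→6

9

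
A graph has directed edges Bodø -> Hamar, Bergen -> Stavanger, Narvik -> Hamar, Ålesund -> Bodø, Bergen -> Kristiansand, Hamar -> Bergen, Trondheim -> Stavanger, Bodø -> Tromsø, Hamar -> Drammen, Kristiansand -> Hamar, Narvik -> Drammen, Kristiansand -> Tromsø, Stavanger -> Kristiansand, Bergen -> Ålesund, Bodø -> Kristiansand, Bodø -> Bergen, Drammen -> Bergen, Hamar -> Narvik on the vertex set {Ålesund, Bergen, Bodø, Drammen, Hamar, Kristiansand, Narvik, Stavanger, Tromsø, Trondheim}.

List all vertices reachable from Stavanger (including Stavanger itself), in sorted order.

Start at Stavanger.
Its neighbours: Kristiansand.
Then their neighbours: Hamar, Tromsø.
Then next layer: Bergen, Drammen, Narvik.
Then next layer: Ålesund.
Then next layer: Bodø.
Nothing further is reachable.

Ålesund, Bergen, Bodø, Drammen, Hamar, Kristiansand, Narvik, Stavanger, Tromsø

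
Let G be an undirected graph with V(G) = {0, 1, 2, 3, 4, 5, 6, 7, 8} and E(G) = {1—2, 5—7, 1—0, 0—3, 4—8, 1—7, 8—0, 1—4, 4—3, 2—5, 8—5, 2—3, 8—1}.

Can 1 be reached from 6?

6 has no edges, so nothing is reachable from it.

No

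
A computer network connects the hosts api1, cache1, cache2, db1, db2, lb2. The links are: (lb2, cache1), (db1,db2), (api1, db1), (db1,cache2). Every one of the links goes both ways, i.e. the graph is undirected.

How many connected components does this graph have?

2

From api1: component {api1, cache2, db1, db2}.
From cache1: component {cache1, lb2}.
That's 2 components.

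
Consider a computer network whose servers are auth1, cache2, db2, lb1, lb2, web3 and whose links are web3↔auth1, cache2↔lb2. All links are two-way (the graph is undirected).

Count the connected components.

4

From auth1: component {auth1, web3}.
From cache2: component {cache2, lb2}.
From db2: component {db2}.
From lb1: component {lb1}.
That's 4 components.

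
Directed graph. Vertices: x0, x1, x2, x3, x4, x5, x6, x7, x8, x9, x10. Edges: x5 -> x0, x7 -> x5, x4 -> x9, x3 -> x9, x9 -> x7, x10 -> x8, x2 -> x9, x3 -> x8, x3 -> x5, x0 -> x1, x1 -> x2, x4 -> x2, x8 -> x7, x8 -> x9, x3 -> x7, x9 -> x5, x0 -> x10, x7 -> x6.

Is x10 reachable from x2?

Yes

Explore from x2.
Distance 1: reach x9.
Distance 2: reach x5, x7.
Distance 3: reach x0, x6.
Distance 4: reach x1, x10.
Found x10.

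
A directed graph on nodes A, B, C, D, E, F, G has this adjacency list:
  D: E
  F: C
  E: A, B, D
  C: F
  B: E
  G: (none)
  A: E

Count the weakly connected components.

3

From A: component {A, B, D, E}.
From C: component {C, F}.
From G: component {G}.
That's 3 components.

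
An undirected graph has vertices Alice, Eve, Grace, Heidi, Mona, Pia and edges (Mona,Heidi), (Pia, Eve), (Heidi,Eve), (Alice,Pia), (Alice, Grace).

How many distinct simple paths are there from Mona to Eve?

Mona–Heidi–Eve

1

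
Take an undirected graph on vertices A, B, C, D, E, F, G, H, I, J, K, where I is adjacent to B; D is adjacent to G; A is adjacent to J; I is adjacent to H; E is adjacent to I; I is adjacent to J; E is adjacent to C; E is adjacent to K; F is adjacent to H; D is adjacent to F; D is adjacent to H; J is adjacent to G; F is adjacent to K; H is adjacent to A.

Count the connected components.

1

From A: component {A, B, C, D, E, F, G, H, I, J, K}.
That's 1 component.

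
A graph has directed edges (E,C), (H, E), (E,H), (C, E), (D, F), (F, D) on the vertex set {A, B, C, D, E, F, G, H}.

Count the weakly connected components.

From A: component {A}.
From B: component {B}.
From C: component {C, E, H}.
From D: component {D, F}.
From G: component {G}.
That's 5 components.

5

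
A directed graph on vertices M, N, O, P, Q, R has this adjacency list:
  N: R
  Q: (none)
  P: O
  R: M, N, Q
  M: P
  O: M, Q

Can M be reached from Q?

No

Q has no outgoing edges, so nothing is reachable from it.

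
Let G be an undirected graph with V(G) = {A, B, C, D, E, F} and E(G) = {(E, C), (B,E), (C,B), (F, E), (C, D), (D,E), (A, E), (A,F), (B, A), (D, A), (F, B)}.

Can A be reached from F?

Explore from F.
Distance 1: reach A, B, E.
Found A.

Yes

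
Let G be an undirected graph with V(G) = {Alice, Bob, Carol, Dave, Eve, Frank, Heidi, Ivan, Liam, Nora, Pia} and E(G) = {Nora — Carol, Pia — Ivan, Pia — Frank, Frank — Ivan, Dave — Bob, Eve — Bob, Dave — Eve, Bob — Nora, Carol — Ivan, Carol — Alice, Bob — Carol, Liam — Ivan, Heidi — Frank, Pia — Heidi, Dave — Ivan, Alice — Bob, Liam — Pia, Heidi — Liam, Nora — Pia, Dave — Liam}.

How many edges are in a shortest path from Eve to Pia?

Distance 0: Eve.
Distance 1: Bob, Dave.
Distance 2: Alice, Carol, Ivan, Liam, Nora.
Distance 3: Frank, Heidi, Pia — contains Pia.

3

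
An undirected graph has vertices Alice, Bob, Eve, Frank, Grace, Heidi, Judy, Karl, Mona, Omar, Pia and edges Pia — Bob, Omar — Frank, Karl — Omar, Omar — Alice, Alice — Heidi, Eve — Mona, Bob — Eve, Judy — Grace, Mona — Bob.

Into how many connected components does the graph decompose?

From Alice: component {Alice, Frank, Heidi, Karl, Omar}.
From Bob: component {Bob, Eve, Mona, Pia}.
From Grace: component {Grace, Judy}.
That's 3 components.

3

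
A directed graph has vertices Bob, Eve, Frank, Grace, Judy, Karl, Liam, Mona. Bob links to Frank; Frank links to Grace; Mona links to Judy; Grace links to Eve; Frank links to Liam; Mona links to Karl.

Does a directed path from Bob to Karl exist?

No

Explore from Bob.
Distance 1: reach Frank.
Distance 2: reach Grace, Liam.
Distance 3: reach Eve.
The search from Bob is exhausted; no directed path reaches Karl.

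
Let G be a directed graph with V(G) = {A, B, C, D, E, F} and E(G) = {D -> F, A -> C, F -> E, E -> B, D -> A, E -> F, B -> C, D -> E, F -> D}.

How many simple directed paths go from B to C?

B→C

1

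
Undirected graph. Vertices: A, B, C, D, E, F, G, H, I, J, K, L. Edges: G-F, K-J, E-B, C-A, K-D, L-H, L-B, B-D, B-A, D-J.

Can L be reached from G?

Explore from G.
Distance 1: reach F.
The search is exhausted without reaching L; it lies in a different component.

No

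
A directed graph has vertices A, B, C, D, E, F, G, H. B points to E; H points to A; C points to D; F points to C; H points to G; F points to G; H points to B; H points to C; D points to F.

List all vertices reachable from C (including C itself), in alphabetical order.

Start at C.
Its neighbours: D.
Then their neighbours: F.
Then next layer: G.
Nothing further is reachable.

C, D, F, G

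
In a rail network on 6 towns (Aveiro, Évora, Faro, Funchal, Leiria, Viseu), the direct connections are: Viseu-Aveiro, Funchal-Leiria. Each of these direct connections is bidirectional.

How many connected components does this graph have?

4

From Aveiro: component {Aveiro, Viseu}.
From Évora: component {Évora}.
From Faro: component {Faro}.
From Funchal: component {Funchal, Leiria}.
That's 4 components.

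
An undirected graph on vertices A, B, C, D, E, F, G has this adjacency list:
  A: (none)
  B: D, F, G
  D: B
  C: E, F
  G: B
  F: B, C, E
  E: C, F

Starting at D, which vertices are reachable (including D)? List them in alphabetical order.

B, C, D, E, F, G

Start at D.
Its neighbours: B.
Then their neighbours: F, G.
Then next layer: C, E.
Nothing further is reachable.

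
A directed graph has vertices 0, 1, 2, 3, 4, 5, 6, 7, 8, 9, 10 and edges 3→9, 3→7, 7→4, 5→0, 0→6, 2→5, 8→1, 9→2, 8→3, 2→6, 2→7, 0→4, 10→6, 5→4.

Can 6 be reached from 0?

Explore from 0.
Distance 1: reach 4, 6.
Found 6.

Yes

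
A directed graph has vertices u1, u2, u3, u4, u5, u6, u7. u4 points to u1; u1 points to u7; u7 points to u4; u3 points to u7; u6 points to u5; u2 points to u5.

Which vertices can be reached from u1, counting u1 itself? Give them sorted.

u1, u4, u7

Start at u1.
Its neighbours: u7.
Then their neighbours: u4.
Nothing further is reachable.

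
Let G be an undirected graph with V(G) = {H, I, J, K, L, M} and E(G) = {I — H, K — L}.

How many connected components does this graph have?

4

From H: component {H, I}.
From J: component {J}.
From K: component {K, L}.
From M: component {M}.
That's 4 components.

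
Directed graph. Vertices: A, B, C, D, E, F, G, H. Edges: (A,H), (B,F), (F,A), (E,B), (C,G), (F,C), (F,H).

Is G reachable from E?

Yes

Explore from E.
Distance 1: reach B.
Distance 2: reach F.
Distance 3: reach A, C, H.
Distance 4: reach G.
Found G.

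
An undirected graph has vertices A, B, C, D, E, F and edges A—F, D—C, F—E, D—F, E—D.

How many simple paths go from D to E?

2

D–E
D–F–E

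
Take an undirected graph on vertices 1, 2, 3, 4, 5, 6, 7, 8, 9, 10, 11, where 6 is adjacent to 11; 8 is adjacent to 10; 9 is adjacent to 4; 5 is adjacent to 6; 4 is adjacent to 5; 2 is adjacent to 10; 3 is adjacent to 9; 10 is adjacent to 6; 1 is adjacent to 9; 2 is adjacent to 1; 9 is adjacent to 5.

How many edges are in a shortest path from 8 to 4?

Distance 0: 8.
Distance 1: 10.
Distance 2: 2, 6.
Distance 3: 1, 5, 11.
Distance 4: 4, 9 — contains 4.

4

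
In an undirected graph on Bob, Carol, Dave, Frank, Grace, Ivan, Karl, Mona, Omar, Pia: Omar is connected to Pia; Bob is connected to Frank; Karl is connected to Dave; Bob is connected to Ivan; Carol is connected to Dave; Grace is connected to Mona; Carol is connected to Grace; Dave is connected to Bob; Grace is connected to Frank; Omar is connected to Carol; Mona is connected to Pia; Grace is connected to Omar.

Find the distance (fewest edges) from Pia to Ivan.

Distance 0: Pia.
Distance 1: Mona, Omar.
Distance 2: Carol, Grace.
Distance 3: Dave, Frank.
Distance 4: Bob, Karl.
Distance 5: Ivan — contains Ivan.

5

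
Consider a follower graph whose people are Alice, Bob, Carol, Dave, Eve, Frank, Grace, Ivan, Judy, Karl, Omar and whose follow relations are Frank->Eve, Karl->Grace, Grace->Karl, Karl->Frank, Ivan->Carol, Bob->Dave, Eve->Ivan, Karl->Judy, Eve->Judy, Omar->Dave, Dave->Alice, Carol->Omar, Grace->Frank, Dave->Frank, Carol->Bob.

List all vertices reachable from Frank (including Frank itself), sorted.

Start at Frank.
Its neighbours: Eve.
Then their neighbours: Ivan, Judy.
Then next layer: Carol.
Then next layer: Bob, Omar.
Then next layer: Dave.
Then next layer: Alice.
Nothing further is reachable.

Alice, Bob, Carol, Dave, Eve, Frank, Ivan, Judy, Omar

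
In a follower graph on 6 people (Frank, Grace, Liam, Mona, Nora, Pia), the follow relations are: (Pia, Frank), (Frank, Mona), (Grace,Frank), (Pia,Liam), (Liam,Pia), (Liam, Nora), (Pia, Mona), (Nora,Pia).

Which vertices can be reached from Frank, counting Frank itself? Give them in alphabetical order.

Frank, Mona

Start at Frank.
Its neighbours: Mona.
Nothing further is reachable.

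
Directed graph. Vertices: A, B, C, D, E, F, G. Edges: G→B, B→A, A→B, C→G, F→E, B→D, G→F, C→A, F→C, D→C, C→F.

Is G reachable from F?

Yes

Explore from F.
Distance 1: reach C, E.
Distance 2: reach A, G.
Found G.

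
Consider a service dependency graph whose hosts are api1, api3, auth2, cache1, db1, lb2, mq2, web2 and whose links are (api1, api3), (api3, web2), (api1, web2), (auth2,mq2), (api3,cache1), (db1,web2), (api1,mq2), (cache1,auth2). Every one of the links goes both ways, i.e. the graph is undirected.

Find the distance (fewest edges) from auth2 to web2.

Distance 0: auth2.
Distance 1: cache1, mq2.
Distance 2: api1, api3.
Distance 3: web2 — contains web2.

3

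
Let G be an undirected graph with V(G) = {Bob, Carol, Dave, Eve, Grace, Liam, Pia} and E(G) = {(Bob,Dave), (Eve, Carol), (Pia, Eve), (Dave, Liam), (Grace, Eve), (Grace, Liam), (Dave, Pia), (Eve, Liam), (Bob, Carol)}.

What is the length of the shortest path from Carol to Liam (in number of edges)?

2

Distance 0: Carol.
Distance 1: Bob, Eve.
Distance 2: Dave, Grace, Liam, Pia — contains Liam.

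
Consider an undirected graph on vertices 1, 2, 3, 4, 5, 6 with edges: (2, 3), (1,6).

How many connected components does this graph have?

4

From 1: component {1, 6}.
From 2: component {2, 3}.
From 4: component {4}.
From 5: component {5}.
That's 4 components.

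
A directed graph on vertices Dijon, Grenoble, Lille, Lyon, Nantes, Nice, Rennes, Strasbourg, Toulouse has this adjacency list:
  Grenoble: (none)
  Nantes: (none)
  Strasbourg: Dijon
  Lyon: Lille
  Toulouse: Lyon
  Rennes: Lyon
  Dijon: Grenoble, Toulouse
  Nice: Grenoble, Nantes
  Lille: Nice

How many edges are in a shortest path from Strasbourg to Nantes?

Distance 0: Strasbourg.
Distance 1: Dijon.
Distance 2: Grenoble, Toulouse.
Distance 3: Lyon.
Distance 4: Lille.
Distance 5: Nice.
Distance 6: Nantes — contains Nantes.

6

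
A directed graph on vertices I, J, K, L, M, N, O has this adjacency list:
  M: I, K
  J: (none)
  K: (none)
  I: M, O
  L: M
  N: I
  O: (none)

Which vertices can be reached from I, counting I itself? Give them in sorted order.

I, K, M, O

Start at I.
Its neighbours: M, O.
Then their neighbours: K.
Nothing further is reachable.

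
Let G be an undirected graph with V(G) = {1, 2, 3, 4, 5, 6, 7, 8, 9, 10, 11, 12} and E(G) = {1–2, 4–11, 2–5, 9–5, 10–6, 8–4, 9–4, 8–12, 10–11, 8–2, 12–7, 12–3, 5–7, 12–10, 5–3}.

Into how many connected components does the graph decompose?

1

From 1: component {1, 2, 3, 4, 5, 6, 7, 8, 9, 10, 11, 12}.
That's 1 component.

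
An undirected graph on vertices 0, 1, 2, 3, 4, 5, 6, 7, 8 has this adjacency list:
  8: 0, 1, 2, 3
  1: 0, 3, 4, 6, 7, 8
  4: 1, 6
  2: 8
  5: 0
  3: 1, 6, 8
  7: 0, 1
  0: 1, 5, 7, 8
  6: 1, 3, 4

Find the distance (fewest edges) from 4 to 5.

3

Distance 0: 4.
Distance 1: 1, 6.
Distance 2: 0, 3, 7, 8.
Distance 3: 2, 5 — contains 5.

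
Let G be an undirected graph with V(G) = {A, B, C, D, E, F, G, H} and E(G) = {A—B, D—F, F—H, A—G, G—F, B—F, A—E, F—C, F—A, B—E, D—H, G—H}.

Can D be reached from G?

Yes

Explore from G.
Distance 1: reach A, F, H.
Distance 2: reach B, C, D, E.
Found D.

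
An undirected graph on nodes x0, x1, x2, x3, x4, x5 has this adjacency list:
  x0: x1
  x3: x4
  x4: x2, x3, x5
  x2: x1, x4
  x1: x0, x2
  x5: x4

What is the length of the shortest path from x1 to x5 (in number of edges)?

3

Distance 0: x1.
Distance 1: x0, x2.
Distance 2: x4.
Distance 3: x3, x5 — contains x5.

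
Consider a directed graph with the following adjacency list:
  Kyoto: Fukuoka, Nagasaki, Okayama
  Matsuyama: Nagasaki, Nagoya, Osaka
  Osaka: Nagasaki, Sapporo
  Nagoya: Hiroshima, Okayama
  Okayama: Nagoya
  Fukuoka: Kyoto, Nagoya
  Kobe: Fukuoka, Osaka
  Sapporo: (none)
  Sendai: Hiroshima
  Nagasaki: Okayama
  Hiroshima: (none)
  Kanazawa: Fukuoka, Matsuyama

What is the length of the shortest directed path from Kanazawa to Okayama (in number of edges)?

Distance 0: Kanazawa.
Distance 1: Fukuoka, Matsuyama.
Distance 2: Kyoto, Nagasaki, Nagoya, Osaka.
Distance 3: Hiroshima, Okayama, Sapporo — contains Okayama.

3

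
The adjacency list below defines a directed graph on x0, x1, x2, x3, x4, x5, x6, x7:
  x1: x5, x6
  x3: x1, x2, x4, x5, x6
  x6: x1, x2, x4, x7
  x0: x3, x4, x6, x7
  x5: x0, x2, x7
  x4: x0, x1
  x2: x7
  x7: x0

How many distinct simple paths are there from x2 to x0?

x2→x7→x0

1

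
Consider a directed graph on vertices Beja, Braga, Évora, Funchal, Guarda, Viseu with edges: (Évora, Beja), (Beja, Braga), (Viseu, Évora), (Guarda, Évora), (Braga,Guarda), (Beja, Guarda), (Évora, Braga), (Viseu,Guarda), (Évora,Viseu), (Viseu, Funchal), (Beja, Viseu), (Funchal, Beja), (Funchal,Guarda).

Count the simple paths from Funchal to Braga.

Funchal→Beja→Braga
Funchal→Beja→Guarda→Évora→Braga
Funchal→Beja→Viseu→Évora→Braga
Funchal→Beja→Viseu→Guarda→Évora→Braga
Funchal→Guarda→Évora→Beja→Braga
Funchal→Guarda→Évora→Braga

6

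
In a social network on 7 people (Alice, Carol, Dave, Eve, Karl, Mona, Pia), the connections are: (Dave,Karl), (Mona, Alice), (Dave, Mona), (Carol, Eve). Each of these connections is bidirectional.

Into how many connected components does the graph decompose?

From Alice: component {Alice, Dave, Karl, Mona}.
From Carol: component {Carol, Eve}.
From Pia: component {Pia}.
That's 3 components.

3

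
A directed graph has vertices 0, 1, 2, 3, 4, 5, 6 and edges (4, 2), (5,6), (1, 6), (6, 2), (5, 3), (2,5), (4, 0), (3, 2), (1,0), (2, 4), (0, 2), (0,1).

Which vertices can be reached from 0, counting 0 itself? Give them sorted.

0, 1, 2, 3, 4, 5, 6

Start at 0.
Its neighbours: 1, 2.
Then their neighbours: 4, 5, 6.
Then next layer: 3.
Every vertex is now reached.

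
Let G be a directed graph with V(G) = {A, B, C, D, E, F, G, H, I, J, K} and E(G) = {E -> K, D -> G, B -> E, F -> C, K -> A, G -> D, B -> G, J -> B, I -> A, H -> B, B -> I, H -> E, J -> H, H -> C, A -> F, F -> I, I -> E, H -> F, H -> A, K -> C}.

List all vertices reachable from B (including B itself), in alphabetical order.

A, B, C, D, E, F, G, I, K

Start at B.
Its neighbours: E, G, I.
Then their neighbours: A, D, K.
Then next layer: C, F.
Nothing further is reachable.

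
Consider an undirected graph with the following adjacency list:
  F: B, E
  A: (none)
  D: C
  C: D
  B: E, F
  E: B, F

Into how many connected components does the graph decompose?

3

From A: component {A}.
From B: component {B, E, F}.
From C: component {C, D}.
That's 3 components.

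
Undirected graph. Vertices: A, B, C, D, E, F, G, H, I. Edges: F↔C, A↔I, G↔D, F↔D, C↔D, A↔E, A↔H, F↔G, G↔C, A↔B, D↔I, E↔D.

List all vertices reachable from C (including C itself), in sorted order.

A, B, C, D, E, F, G, H, I

Start at C.
Its neighbours: D, F, G.
Then their neighbours: E, I.
Then next layer: A.
Then next layer: B, H.
Every vertex is now reached.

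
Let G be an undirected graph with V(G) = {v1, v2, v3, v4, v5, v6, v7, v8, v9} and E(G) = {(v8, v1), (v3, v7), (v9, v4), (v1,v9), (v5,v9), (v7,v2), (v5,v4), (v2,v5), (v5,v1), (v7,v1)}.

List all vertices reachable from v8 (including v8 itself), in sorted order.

v1, v2, v3, v4, v5, v7, v8, v9

Start at v8.
Its neighbours: v1.
Then their neighbours: v5, v7, v9.
Then next layer: v2, v3, v4.
Nothing further is reachable.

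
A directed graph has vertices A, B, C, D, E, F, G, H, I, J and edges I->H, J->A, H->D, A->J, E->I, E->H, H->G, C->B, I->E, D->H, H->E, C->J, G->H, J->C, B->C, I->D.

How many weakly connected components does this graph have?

3

From A: component {A, B, C, J}.
From D: component {D, E, G, H, I}.
From F: component {F}.
That's 3 components.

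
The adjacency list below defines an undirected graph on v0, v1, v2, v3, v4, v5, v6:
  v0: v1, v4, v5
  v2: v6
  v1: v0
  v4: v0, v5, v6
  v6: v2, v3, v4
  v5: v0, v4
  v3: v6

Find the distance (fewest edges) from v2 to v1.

4

Distance 0: v2.
Distance 1: v6.
Distance 2: v3, v4.
Distance 3: v0, v5.
Distance 4: v1 — contains v1.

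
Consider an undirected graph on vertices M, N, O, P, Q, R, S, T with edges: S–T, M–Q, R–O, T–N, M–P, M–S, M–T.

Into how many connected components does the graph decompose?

From M: component {M, N, P, Q, S, T}.
From O: component {O, R}.
That's 2 components.

2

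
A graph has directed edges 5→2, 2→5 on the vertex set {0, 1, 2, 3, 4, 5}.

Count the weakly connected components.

From 0: component {0}.
From 1: component {1}.
From 2: component {2, 5}.
From 3: component {3}.
From 4: component {4}.
That's 5 components.

5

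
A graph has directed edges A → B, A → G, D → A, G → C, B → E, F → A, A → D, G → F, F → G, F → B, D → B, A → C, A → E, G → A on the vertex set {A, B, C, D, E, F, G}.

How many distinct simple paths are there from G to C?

3

G→A→C
G→C
G→F→A→C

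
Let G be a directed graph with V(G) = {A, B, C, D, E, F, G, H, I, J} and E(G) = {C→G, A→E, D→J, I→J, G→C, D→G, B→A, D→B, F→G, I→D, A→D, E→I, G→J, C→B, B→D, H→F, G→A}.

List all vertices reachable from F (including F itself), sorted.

Start at F.
Its neighbours: G.
Then their neighbours: A, C, J.
Then next layer: B, D, E.
Then next layer: I.
Nothing further is reachable.

A, B, C, D, E, F, G, I, J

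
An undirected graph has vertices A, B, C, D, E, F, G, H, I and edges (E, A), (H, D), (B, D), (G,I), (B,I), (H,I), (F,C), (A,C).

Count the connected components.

2

From A: component {A, C, E, F}.
From B: component {B, D, G, H, I}.
That's 2 components.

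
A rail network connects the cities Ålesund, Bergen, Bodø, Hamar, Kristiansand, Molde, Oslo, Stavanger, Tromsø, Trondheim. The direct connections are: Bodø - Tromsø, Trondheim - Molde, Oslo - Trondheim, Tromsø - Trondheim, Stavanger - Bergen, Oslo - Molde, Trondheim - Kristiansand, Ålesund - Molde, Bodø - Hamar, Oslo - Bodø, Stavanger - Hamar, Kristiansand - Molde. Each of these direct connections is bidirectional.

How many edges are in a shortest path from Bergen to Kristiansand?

6

Distance 0: Bergen.
Distance 1: Stavanger.
Distance 2: Hamar.
Distance 3: Bodø.
Distance 4: Oslo, Tromsø.
Distance 5: Molde, Trondheim.
Distance 6: Ålesund, Kristiansand — contains Kristiansand.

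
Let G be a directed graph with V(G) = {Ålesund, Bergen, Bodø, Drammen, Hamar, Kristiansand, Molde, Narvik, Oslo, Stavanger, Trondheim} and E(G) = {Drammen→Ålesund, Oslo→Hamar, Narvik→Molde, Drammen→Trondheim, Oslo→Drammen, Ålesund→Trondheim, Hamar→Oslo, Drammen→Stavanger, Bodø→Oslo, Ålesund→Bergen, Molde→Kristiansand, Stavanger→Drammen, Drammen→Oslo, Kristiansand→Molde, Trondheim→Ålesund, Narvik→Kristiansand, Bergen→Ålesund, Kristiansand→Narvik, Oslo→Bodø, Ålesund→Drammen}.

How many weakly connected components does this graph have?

From Ålesund: component {Ålesund, Bergen, Bodø, Drammen, Hamar, Oslo, Stavanger, Trondheim}.
From Kristiansand: component {Kristiansand, Molde, Narvik}.
That's 2 components.

2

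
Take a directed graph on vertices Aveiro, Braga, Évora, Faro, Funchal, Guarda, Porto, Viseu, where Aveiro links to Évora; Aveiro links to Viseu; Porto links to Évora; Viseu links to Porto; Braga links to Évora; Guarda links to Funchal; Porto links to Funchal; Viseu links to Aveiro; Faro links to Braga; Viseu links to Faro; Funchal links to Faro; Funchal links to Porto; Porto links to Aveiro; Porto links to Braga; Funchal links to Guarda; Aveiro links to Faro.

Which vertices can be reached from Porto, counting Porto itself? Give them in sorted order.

Start at Porto.
Its neighbours: Aveiro, Braga, Évora, Funchal.
Then their neighbours: Faro, Guarda, Viseu.
Every vertex is now reached.

Aveiro, Braga, Évora, Faro, Funchal, Guarda, Porto, Viseu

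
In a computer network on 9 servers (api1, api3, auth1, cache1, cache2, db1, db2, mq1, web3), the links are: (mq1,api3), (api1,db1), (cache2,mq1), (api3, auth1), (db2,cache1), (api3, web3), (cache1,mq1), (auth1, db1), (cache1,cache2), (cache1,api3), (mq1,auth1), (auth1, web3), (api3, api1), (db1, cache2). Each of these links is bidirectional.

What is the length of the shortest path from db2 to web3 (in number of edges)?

Distance 0: db2.
Distance 1: cache1.
Distance 2: api3, cache2, mq1.
Distance 3: api1, auth1, db1, web3 — contains web3.

3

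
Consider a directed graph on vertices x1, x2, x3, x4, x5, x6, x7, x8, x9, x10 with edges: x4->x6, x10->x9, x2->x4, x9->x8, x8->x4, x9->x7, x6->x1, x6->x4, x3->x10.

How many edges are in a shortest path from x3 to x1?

Distance 0: x3.
Distance 1: x10.
Distance 2: x9.
Distance 3: x7, x8.
Distance 4: x4.
Distance 5: x6.
Distance 6: x1 — contains x1.

6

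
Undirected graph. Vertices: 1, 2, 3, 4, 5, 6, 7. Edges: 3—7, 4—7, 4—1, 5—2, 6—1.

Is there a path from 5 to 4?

Explore from 5.
Distance 1: reach 2.
The search is exhausted without reaching 4; it lies in a different component.

No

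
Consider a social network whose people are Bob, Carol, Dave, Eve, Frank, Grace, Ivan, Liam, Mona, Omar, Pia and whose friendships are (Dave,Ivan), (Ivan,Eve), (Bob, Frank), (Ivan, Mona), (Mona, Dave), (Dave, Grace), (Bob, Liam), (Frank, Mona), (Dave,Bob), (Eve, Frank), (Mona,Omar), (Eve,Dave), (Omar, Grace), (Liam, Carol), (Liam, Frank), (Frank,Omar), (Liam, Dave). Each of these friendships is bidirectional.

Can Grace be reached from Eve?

Yes

Explore from Eve.
Distance 1: reach Dave, Frank, Ivan.
Distance 2: reach Bob, Grace, Liam, Mona, Omar.
Found Grace.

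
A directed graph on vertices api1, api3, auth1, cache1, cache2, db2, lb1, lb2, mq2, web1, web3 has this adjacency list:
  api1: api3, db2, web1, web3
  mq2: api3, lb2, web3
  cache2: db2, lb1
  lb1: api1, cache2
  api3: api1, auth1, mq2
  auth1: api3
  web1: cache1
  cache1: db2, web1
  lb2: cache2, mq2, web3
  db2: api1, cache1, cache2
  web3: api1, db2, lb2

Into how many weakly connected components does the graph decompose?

1

From api1: component {api1, api3, auth1, cache1, cache2, db2, lb1, lb2, mq2, web1, web3}.
That's 1 component.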